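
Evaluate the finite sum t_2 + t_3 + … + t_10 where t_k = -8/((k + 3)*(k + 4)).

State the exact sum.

r(k) = (k + 3)/(k + 5) after simplifying.
A = k + 3, B = k + 5, C = 1.
Set up (k + 3)·f(k+1) − (k + 4)·f(k) − (1) = 0.
d = 1 from the (1,1,0) case.
Solve for f: f(k) = k/3 (degree 1 ≤ 1).
Certificate R = B(k−1)f/C = k*(k + 4)/3 gives s_k = -8*k/(3*k + 9).
Verify: -8/(k**2 + 7*k + 12) matches t_k.
Telescoping: Σ = s_(11) − s_(2) = -44/21 − (-16/15) = -36/35.

Σ = -36/35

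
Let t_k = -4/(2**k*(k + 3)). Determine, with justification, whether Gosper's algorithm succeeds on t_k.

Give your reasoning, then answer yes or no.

Ratio r(k) = (k + 3)/(2*(k + 4)).
Gosper form: A/B · C(k+1)/C(k) with A=k/2 + 3/2, B=k + 4, C=1.
Need (k/2 + 3/2)·f(k+1) − (k + 3)·f(k) = 1.
Bound: deg f ≤ -1.
Negative degree bound (-1): no f exists, t_k not Gosper-summable.

No. Not Gosper-summable.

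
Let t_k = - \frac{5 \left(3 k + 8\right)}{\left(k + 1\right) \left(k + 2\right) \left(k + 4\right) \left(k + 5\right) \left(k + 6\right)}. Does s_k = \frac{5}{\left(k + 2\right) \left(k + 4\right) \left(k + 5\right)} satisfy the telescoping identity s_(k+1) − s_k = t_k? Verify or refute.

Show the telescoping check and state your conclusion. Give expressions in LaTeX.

s_(k+1) = 5/((k + 3)*(k + 5)*(k + 6))
s_(k+1) − s_k = 5*(-3*k - 10)/(k**5 + 20*k**4 + 155*k**3 + 580*k**2 + 1044*k + 720)
(s_(k+1) − s_k) − t_k = 10*(2*k + 7)/(k**6 + 21*k**5 + 175*k**4 + 735*k**3 + 1624*k**2 + 1764*k + 720)

Invalid: residual \frac{10 \left(2 k + 7\right)}{k^{6} + 21 k^{5} + 175 k^{4} + 735 k^{3} + 1624 k^{2} + 1764 k + 720} ≠ 0.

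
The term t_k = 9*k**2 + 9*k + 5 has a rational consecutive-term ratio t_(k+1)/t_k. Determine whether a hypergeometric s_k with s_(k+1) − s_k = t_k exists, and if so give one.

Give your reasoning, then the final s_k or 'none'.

The ratio is (9*k**2 + 27*k + 23)/(9*k**2 + 9*k + 5).
Factor: A=1; B=1; C=k**2 + k + 5/9.
f must satisfy (1)·f(k+1) − (1)·f(k) = k**2 + k + 5/9.
From deg A=0, deg B=0, deg C=2: d=3.
A polynomial solution: f(k) = k*(3*k**2 + 2)/9.
Certificate R = B(k−1)f/C = k*(3*k**2 + 2)/(9*k**2 + 9*k + 5) gives s_k = k*(3*k**2 + 2).
Verify: 9*k**2 + 9*k + 5 matches t_k.

s_k = k*(3*k**2 + 2)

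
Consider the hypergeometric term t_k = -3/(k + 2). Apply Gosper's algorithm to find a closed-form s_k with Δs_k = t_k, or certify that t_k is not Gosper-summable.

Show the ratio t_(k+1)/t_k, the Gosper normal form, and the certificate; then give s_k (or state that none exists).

The ratio is (k + 2)/(k + 3).
Normal form (A,B,C) = (k + 2, k + 3, 1).
Solve (k + 2)·f(k+1) − (k + 2)·f(k) = 1.
Degrees (1,1,0) ⇒ d ≤ 0.
Write f(k) = c0. Then LHS − RHS = -1, requiring -1 = 0: contradictory. No certificate.

no hypergeometric antidifference exists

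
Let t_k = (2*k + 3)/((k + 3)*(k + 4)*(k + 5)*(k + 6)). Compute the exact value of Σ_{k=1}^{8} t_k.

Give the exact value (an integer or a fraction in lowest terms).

Σ = 109/5460

Step 1: r(k) = (k + 3)*(2*k + 5)/((k + 7)*(2*k + 3)).
A = k + 3, B = k + 7, C = k + 3/2.
f must satisfy (k + 3)·f(k+1) − (k + 6)·f(k) = k + 3/2.
Bound: deg f ≤ 3.
A polynomial solution: f(k) = k*(k**2 + 12*k + 17)/60.
R(k) = B(k−1)·f(k)/C(k) = k*(k + 6)*(k**2 + 12*k + 17)/(30*(2*k + 3)); s_k = R·t_k = k*(k**2 + 12*k + 17)/(30*(k + 3)*(k + 4)*(k + 5)).
Δs = (2*k + 3)/(k**4 + 18*k**3 + 119*k**2 + 342*k + 360), as required.
Σ_(k=1)^(8) t_k = s_(9) − s_(1) = 103/3640 − (1/120) = 109/5460.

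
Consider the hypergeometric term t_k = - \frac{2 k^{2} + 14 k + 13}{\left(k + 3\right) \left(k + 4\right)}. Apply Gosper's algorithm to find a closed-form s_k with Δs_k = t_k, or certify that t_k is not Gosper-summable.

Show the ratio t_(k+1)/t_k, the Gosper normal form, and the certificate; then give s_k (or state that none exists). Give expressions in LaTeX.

s_k = \frac{k \left(- 6 k - 7\right)}{3 \left(k + 3\right)}

r(k) = (k + 3)*(14*k + 2*(k + 1)**2 + 27)/((k + 5)*(2*k**2 + 14*k + 13)) after simplifying.
So A=k + 3 and B=k + 5, with C=k**2 + 7*k + 13/2.
Solve (k + 3)·f(k+1) − (k + 4)·f(k) = k**2 + 7*k + 13/2.
Degrees (1,1,2) ⇒ d ≤ 2.
Solve for f: f(k) = k*(6*k + 7)/6 (degree 2 ≤ 2).
R(k) = B(k−1)·f(k)/C(k) = k*(k + 4)*(6*k + 7)/(3*(2*k**2 + 14*k + 13)); s_k = R·t_k = k*(-6*k - 7)/(3*(k + 3)).
Verify: (-2*k**2 - 14*k - 13)/(k**2 + 7*k + 12) matches t_k.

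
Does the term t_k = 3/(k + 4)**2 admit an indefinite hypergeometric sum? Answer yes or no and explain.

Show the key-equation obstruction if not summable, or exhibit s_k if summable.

No — t_k has no hypergeometric antidifference.

Compute t_(k+1)/t_k: get (k + 4)**2/(k + 5)**2.
A = k**2 + 8*k + 16, B = k**2 + 10*k + 25, C = 1.
f must satisfy (k**2 + 8*k + 16)·f(k+1) − (k**2 + 8*k + 16)·f(k) = 1.
deg f ≤ 0 (via 2,2,0).
Generic f = c0 gives residual -1; -1 = 0 cannot hold, so t_k is not Gosper-summable.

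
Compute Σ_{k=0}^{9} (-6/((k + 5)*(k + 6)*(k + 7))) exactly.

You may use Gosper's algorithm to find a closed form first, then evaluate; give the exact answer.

r(k) = (k + 5)/(k + 8) after simplifying.
Gosper form: A/B · C(k+1)/C(k) with A=k + 5, B=k + 8, C=1.
Set up (k + 5)·f(k+1) − (k + 7)·f(k) − (1) = 0.
From deg A=1, deg B=1, deg C=0: d=2.
Solve for f: f(k) = k*(k + 11)/60 (degree 2 ≤ 2).
R(k) = B(k−1)·f(k)/C(k) = k*(k + 7)*(k + 11)/60; s_k = R·t_k = k*(-k - 11)/(10*(k + 5)*(k + 6)).
Check: Δs_k = -6/(k**3 + 18*k**2 + 107*k + 210). ✓
Σ_(k=0)^(9) t_k = s_(10) − s_(0) = -7/80 − (0) = -7/80.

Σ = -7/80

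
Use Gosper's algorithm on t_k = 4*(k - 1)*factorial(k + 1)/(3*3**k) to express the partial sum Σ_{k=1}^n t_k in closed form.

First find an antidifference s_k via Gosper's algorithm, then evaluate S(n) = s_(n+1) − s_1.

Ratio r(k) = k*(k + 2)/(3*(k - 1)).
So A=k/3 + 2/3 and B=1, with C=k - 1.
Set up (k/3 + 2/3)·f(k+1) − (1)·f(k) − (k - 1) = 0.
From deg A=1, deg B=0, deg C=1: d=0.
Coefficient equations give f(k) = 3.
R(k) = B(k−1)·f(k)/C(k) = 3/(k - 1); s_k = R·t_k = 4*factorial(k + 1)/3**k.
s_(k+1) − s_k = 4*(k - 1)*factorial(k + 1)/(3*3**k) = t_k.
Σ_(k=1)^n t_k = s_(n+1) − s_(1) = (4*3**(-n - 1)*factorial(n + 2)) − (8/3), i.e. -8/3 + 4*factorial(n + 2)/(3*3**n).

S(n) = -8/3 + 4*factorial(n + 2)/(3*3**n)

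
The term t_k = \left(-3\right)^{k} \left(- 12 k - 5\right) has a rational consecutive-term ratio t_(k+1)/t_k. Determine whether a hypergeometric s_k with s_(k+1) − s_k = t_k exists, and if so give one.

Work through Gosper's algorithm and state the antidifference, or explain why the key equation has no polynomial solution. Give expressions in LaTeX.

The ratio is 3*(-12*k - 17)/(12*k + 5).
Take A(k)=-3, B(k)=1, C(k)=k + 5/12.
Key eq: (-3)·f(k+1) = (1)·f(k) + (k + 5/12).
Degrees (0,0,1) ⇒ d ≤ 1.
Solving with deg f ≤ 1: f(k) = -(3*k - 1)/12.
So s_k = (B(k−1)f/C)·t_k = (-(3*k - 1)/(12*k + 5))·t_k = (-3)**k*(3*k - 1).
Δs = (-3)**k*(-12*k - 5), as required.

s_k = \left(-3\right)^{k} \left(3 k - 1\right)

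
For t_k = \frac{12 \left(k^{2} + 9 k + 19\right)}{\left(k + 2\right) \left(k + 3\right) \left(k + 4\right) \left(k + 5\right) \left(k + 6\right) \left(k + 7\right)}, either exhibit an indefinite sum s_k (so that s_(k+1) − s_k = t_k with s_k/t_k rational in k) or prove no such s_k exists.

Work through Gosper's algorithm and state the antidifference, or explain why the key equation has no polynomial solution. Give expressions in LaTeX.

s_k = \frac{k \left(k^{2} + 12 k + 44\right)}{12 \left(k^{3} + 12 k^{2} + 44 k + 48\right)}

r(k) = (k + 2)*(9*k + (k + 1)**2 + 28)/((k + 8)*(k**2 + 9*k + 19)) after simplifying.
Take A(k)=k + 2, B(k)=k + 8, C(k)=k**2 + 9*k + 19.
Solve (k + 2)·f(k+1) − (k + 7)·f(k) = k**2 + 9*k + 19.
d = 5 from the (1,1,2) case.
A polynomial solution: f(k) = k*(k + 3)*(k + 5)*(k**2 + 12*k + 44)/144.
Then R = B(k−1)f/C = k*(k + 3)*(k + 5)*(k + 7)*(k**2 + 12*k + 44)/(144*(k**2 + 9*k + 19)), so s_k = R(k)·t_k = k*(k**2 + 12*k + 44)/(12*(k**3 + 12*k**2 + 44*k + 48)).
s_(k+1) − s_k = 12*(k**2 + 9*k + 19)/(k**6 + 27*k**5 + 295*k**4 + 1665*k**3 + 5104*k**2 + 8028*k + 5040) = t_k.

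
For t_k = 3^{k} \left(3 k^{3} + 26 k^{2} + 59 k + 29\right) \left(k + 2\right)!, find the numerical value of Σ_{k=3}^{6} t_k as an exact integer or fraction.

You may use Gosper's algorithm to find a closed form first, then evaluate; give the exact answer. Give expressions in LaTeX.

Σ = 59521330440

t_(k+1)/t_k = 3*(3*k**4 + 44*k**3 + 225*k**2 + 477*k + 351)/(3*k**3 + 26*k**2 + 59*k + 29).
So A=3*k + 9 and B=1, with C=k**3 + 26*k**2/3 + 59*k/3 + 29/3.
Need (3*k + 9)·f(k+1) − (1)·f(k) = k**3 + 26*k**2/3 + 59*k/3 + 29/3.
Bound: deg f ≤ 2.
Coefficient equations give f(k) = (k**2 + 4*k - 2)/3.
Get s_k = R·t_k = 3**k*(k**2 + 4*k - 2)*factorial(k + 2) with R(k) = B(k−1)f(k)/C(k) = (k**2 + 4*k - 2)/(3*k**3 + 26*k**2 + 59*k + 29).
s_(k+1) − s_k = 3**k*(3*k**3 + 26*k**2 + 59*k + 29)*factorial(k + 2) = t_k.
Σ_(k=3)^(6) t_k = s_(7) − s_(3) = 59521392000 − (61560) = 59521330440.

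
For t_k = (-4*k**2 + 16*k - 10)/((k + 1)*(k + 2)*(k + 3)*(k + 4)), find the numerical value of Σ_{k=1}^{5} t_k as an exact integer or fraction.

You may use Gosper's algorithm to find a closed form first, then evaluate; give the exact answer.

Compute t_(k+1)/t_k: get -(k + 1)*(8*k - 2*(k + 1)**2 + 3)/((k + 5)*(2*k**2 - 8*k + 5)).
A = k + 1, B = k + 5, C = k**2 - 4*k + 5/2.
Set up (k + 1)·f(k+1) − (k + 4)·f(k) − (k**2 - 4*k + 5/2) = 0.
Degrees (1,1,2) ⇒ d ≤ 3.
Solving with deg f ≤ 3: f(k) = k*(k**2 + 14)/6.
Certificate R = B(k−1)f/C = k*(k + 4)*(k**2 + 14)/(3*(2*k**2 - 8*k + 5)) gives s_k = -2*k*(k**2 + 14)/(3*(k + 1)*(k + 2)*(k + 3)).
s_(k+1) − s_k = 2*(-2*k**2 + 8*k - 5)/(k**4 + 10*k**3 + 35*k**2 + 50*k + 24) = t_k.
Evaluate s at k=6 and k=1: -25/63 and -5/12; difference 5/252.

Σ = 5/252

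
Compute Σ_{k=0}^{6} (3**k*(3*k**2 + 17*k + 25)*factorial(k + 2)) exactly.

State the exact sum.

The ratio is 3*(3*k**3 + 32*k**2 + 114*k + 135)/(3*k**2 + 17*k + 25).
So A=3*k + 9 and B=1, with C=k**2 + 17*k/3 + 25/3.
Set up (3*k + 9)·f(k+1) − (1)·f(k) − (k**2 + 17*k/3 + 25/3) = 0.
From deg A=1, deg B=0, deg C=2: d=1.
A polynomial solution: f(k) = (k + 2)/3.
Then R = B(k−1)f/C = (k + 2)/(3*k**2 + 17*k + 25), so s_k = R(k)·t_k = 3**k*(k + 2)*factorial(k + 2).
s_(k+1) − s_k = 3**k*(3*k**2 + 17*k + 25)*factorial(k + 2) = t_k.
Sum = s_(7) − s_(0); s_(7) = 7142567040, s_(0) = 4 ⇒ 7142567036.

Σ = 7142567036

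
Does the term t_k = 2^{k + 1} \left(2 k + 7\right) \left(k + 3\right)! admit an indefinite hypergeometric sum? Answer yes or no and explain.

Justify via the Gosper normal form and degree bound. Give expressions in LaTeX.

Yes. s_k = 2^{k + 1} \left(k + 3\right)!.

Ratio r(k) = 2*(k + 4)*(2*k + 9)/(2*k + 7).
A = 2*k + 8, B = 1, C = k + 7/2.
f must satisfy (2*k + 8)·f(k+1) − (1)·f(k) = k + 7/2.
Degrees (1,0,1) ⇒ d ≤ 0.
Solving with deg f ≤ 0: f(k) = 1/2.
Certificate R = B(k−1)f/C = 1/(2*k + 7) gives s_k = 2**(k + 1)*factorial(k + 3).
Verify: 2**(k + 1)*(2*k + 7)*factorial(k + 3) matches t_k.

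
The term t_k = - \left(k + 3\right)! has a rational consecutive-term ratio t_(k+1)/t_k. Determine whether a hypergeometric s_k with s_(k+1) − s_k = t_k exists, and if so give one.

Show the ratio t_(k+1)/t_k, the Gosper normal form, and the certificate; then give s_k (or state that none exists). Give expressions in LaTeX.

Ratio r(k) = k + 4.
Gosper form: A/B · C(k+1)/C(k) with A=k + 4, B=1, C=1.
f must satisfy (k + 4)·f(k+1) − (1)·f(k) = 1.
Degrees (1,0,0) ⇒ d ≤ -1.
Negative degree bound (-1): no f exists, t_k not Gosper-summable.

not Gosper-summable; s_k does not exist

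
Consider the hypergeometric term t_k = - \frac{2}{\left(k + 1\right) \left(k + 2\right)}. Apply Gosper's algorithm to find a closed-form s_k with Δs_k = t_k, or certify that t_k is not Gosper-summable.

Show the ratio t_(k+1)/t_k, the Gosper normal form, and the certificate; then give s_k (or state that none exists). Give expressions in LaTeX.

r(k) = (k + 1)/(k + 3) after simplifying.
Normal form (A,B,C) = (k + 1, k + 3, 1).
Set up (k + 1)·f(k+1) − (k + 2)·f(k) − (1) = 0.
deg f ≤ 1 (via 1,1,0).
A polynomial solution: f(k) = k.
Get s_k = R·t_k = -2*k/(k + 1) with R(k) = B(k−1)f(k)/C(k) = k*(k + 2).
Δs = -2/(k**2 + 3*k + 2), as required.

s_k = - \frac{2 k}{k + 1}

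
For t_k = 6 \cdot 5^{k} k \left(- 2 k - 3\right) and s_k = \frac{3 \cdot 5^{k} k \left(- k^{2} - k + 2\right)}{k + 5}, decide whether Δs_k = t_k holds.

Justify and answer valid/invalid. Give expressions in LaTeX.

Invalid: residual \frac{9 \cdot 5^{k} k \left(4 k^{2} + 25 k + 31\right)}{k^{2} + 11 k + 30} ≠ 0.

s_(k+1) = 15*5**k*k*(-k**2 - 4*k - 3)/(k + 6)
s_(k+1) − s_k = 3*5**k*k*(-4*k**3 - 38*k**2 - 111*k - 87)/(k**2 + 11*k + 30)
(s_(k+1) − s_k) − t_k = 9*5**k*k*(4*k**2 + 25*k + 31)/(k**2 + 11*k + 30)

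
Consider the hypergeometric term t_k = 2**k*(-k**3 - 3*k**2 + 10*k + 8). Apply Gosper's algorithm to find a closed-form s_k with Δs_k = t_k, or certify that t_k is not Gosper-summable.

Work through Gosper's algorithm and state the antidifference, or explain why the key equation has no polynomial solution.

t_(k+1)/t_k = 2*(k**3 + 6*k**2 - k - 14)/(k**3 + 3*k**2 - 10*k - 8).
Normal form (A,B,C) = (2, 1, k**3 + 3*k**2 - 10*k - 8).
f must satisfy (2)·f(k+1) − (1)·f(k) = k**3 + 3*k**2 - 10*k - 8.
Degrees (0,0,3) ⇒ d ≤ 3.
Solve for f: f(k) = k**3 - 3*k**2 - 4*k + 4 (degree 3 ≤ 3).
Get s_k = R·t_k = 2**k*(-k**3 + 3*k**2 + 4*k - 4) with R(k) = B(k−1)f(k)/C(k) = (k**3 - 3*k**2 - 4*k + 4)/(k**3 + 3*k**2 - 10*k - 8).
s_(k+1) − s_k = 2**k*(-k**3 - 3*k**2 + 10*k + 8) = t_k.

s_k = 2**k*(-k**3 + 3*k**2 + 4*k - 4)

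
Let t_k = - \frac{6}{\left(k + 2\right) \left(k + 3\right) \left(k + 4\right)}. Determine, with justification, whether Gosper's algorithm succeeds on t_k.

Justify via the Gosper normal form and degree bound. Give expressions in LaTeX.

Compute t_(k+1)/t_k: get (k + 2)/(k + 5).
Normal form (A,B,C) = (k + 2, k + 5, 1).
f must satisfy (k + 2)·f(k+1) − (k + 4)·f(k) = 1.
Degrees (1,1,0) ⇒ d ≤ 2.
Solving with deg f ≤ 2: f(k) = k*(k + 5)/12.
R(k) = B(k−1)·f(k)/C(k) = k*(k + 4)*(k + 5)/12; s_k = R·t_k = k*(-k - 5)/(2*(k + 2)*(k + 3)).
s_(k+1) − s_k = -6/(k**3 + 9*k**2 + 26*k + 24) = t_k.

Yes. s_k = \frac{k \left(- k - 5\right)}{2 \left(k + 2\right) \left(k + 3\right)}.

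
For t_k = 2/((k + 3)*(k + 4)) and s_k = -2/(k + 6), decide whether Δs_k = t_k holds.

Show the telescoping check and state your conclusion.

s_(k+1) = -2/(k + 7)
s_(k+1) − s_k = 2/((k + 6)*(k + 7))
(s_(k+1) − s_k) − t_k = 12*(-k - 5)/(k**4 + 20*k**3 + 145*k**2 + 450*k + 504)

Invalid: residual 12*(-k - 5)/(k**4 + 20*k**3 + 145*k**2 + 450*k + 504) ≠ 0.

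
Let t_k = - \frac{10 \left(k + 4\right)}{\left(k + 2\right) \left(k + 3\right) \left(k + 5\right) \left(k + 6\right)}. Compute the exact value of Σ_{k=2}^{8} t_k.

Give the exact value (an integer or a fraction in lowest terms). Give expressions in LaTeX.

r(k) = (k + 2)*(k + 5)**2/((k + 4)**2*(k + 7)) after simplifying.
Gosper form: A/B · C(k+1)/C(k) with A=k + 2, B=k + 7, C=k**2 + 8*k + 16.
f must satisfy (k + 2)·f(k+1) − (k + 6)·f(k) = k**2 + 8*k + 16.
Bound: deg f ≤ 4.
Solving with deg f ≤ 4: f(k) = k*(k + 3)*(k + 4)*(k + 7)/20.
R(k) = B(k−1)·f(k)/C(k) = k*(k + 3)*(k + 6)*(k + 7)/(20*(k + 4)); s_k = R·t_k = k*(-k - 7)/(2*(k**2 + 7*k + 10)).
Verify: 10*(-k - 4)/(k**4 + 16*k**3 + 91*k**2 + 216*k + 180) matches t_k.
Evaluate s at k=9 and k=2: -36/77 and -9/28; difference -45/308.

Σ = -45/308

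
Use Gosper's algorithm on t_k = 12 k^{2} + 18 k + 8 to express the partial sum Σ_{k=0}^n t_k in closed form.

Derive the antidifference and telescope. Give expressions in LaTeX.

t_(k+1)/t_k = (6*k**2 + 21*k + 19)/(6*k**2 + 9*k + 4).
A = 1, B = 1, C = k**2 + 3*k/2 + 2/3.
Solve (1)·f(k+1) − (1)·f(k) = k**2 + 3*k/2 + 2/3.
d = 3 from the (0,0,2) case.
Solve for f: f(k) = k*(4*k**2 + 3*k + 1)/12 (degree 3 ≤ 3).
Get s_k = R·t_k = k*(4*k**2 + 3*k + 1) with R(k) = B(k−1)f(k)/C(k) = k*(4*k**2 + 3*k + 1)/(2*(6*k**2 + 9*k + 4)).
s_(k+1) − s_k = 12*k**2 + 18*k + 8 = t_k.
Telescope: S(n) = s_(n+1) − s_(0) = 4*n**3 + 15*n**2 + 19*n + 8 − (0) = 4*n**3 + 15*n**2 + 19*n + 8.

S(n) = 4 n^{3} + 15 n^{2} + 19 n + 8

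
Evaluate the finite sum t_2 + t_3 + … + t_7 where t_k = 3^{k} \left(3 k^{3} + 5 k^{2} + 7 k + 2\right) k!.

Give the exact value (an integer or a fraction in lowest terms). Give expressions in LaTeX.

Compute t_(k+1)/t_k: get 3*(3*k**4 + 17*k**3 + 40*k**2 + 43*k + 17)/(3*k**3 + 5*k**2 + 7*k + 2).
A = 3*k + 3, B = 1, C = k**3 + 5*k**2/3 + 7*k/3 + 2/3.
f must satisfy (3*k + 3)·f(k+1) − (1)·f(k) = k**3 + 5*k**2/3 + 7*k/3 + 2/3.
Degrees (1,0,3) ⇒ d ≤ 2.
Match coefficients ⇒ f(k) = (k**2 - k + 1)/3.
R(k) = B(k−1)·f(k)/C(k) = (k**2 - k + 1)/(3*k**3 + 5*k**2 + 7*k + 2); s_k = R·t_k = 3**k*(k**2 - k + 1)*factorial(k).
s_(k+1) − s_k = 3**k*(3*k**3 + 5*k**2 + 7*k + 2)*factorial(k) = t_k.
Sum = s_(8) − s_(2); s_(8) = 15078752640, s_(2) = 54 ⇒ 15078752586.

Σ = 15078752586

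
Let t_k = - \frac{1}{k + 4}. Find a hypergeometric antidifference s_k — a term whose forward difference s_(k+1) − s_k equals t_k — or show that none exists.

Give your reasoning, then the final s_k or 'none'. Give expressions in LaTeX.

The ratio is (k + 4)/(k + 5).
A = k + 4, B = k + 5, C = 1.
Need (k + 4)·f(k+1) − (k + 4)·f(k) = 1.
From deg A=1, deg B=1, deg C=0: d=0.
Put f(k) = c0: A·f(k+1) − B(k−1)·f(k) − C = -1; need -1 = 0 — inconsistent ⇒ no f, not summable.

no hypergeometric antidifference exists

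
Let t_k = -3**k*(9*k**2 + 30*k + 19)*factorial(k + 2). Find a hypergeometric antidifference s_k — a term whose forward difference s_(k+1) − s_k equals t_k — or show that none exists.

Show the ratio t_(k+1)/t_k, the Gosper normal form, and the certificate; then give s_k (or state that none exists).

s_k = -3**k*(3*k - 1)*factorial(k + 2)

r(k) = 3*(9*k**3 + 75*k**2 + 202*k + 174)/(9*k**2 + 30*k + 19) after simplifying.
Take A(k)=3*k + 9, B(k)=1, C(k)=k**2 + 10*k/3 + 19/9.
Need (3*k + 9)·f(k+1) − (1)·f(k) = k**2 + 10*k/3 + 19/9.
Bound: deg f ≤ 1.
Solve for f: f(k) = (3*k - 1)/9 (degree 1 ≤ 1).
Get s_k = R·t_k = -3**k*(3*k - 1)*factorial(k + 2) with R(k) = B(k−1)f(k)/C(k) = (3*k - 1)/(9*k**2 + 30*k + 19).
s_(k+1) − s_k = -3**k*(9*k**2 + 30*k + 19)*factorial(k + 2) = t_k.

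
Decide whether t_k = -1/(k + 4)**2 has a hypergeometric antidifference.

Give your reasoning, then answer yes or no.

Compute t_(k+1)/t_k: get (k + 4)**2/(k + 5)**2.
Factor: A=k**2 + 8*k + 16; B=k**2 + 10*k + 25; C=1.
Set up (k**2 + 8*k + 16)·f(k+1) − (k**2 + 8*k + 16)·f(k) − (1) = 0.
deg f ≤ 0 (via 2,2,0).
Generic f = c0 gives residual -1; -1 = 0 cannot hold, so t_k is not Gosper-summable.

No; the coefficient equations for f are inconsistent.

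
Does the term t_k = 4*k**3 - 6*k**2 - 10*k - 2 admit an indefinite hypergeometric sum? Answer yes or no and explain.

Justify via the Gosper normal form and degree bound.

Yes. s_k = k*(k**3 - 4*k**2 - k + 2).

Compute t_(k+1)/t_k: get (2*k**3 + 3*k**2 - 5*k - 7)/(2*k**3 - 3*k**2 - 5*k - 1).
Gosper form: A/B · C(k+1)/C(k) with A=1, B=1, C=k**3 - 3*k**2/2 - 5*k/2 - 1/2.
Solve (1)·f(k+1) − (1)·f(k) = k**3 - 3*k**2/2 - 5*k/2 - 1/2.
Degrees (0,0,3) ⇒ d ≤ 4.
A polynomial solution: f(k) = k*(k**3 - 4*k**2 - k + 2)/4.
Then R = B(k−1)f/C = k*(k**3 - 4*k**2 - k + 2)/(2*(2*k**3 - 3*k**2 - 5*k - 1)), so s_k = R(k)·t_k = k*(k**3 - 4*k**2 - k + 2).
Δs = 4*k**3 - 6*k**2 - 10*k - 2, as required.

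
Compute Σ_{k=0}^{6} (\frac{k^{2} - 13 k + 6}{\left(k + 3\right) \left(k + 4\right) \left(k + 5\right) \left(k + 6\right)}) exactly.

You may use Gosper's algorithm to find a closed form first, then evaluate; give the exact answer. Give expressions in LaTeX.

Σ = -7/330

Step 1: r(k) = -(k + 3)*(13*k - (k + 1)**2 + 7)/((k + 7)*(k**2 - 13*k + 6)).
Gosper form: A/B · C(k+1)/C(k) with A=k + 3, B=k + 7, C=k**2 - 13*k + 6.
Need (k + 3)·f(k+1) − (k + 6)·f(k) = k**2 - 13*k + 6.
Bound: deg f ≤ 3.
A polynomial solution: f(k) = -k*(k - 3).
R(k) = B(k−1)·f(k)/C(k) = -k*(k - 3)*(k + 6)/(k**2 - 13*k + 6); s_k = R·t_k = k*(3 - k)/((k + 3)*(k + 4)*(k + 5)).
Δs = (k**2 - 13*k + 6)/(k**4 + 18*k**3 + 119*k**2 + 342*k + 360), as required.
Σ_(k=0)^(6) t_k = s_(7) − s_(0) = -7/330 − (0) = -7/330.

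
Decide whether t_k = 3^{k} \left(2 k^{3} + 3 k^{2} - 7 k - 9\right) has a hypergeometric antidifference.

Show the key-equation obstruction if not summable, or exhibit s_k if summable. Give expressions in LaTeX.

t_(k+1)/t_k = 3*(2*k**3 + 9*k**2 + 5*k - 11)/(2*k**3 + 3*k**2 - 7*k - 9).
A = 3, B = 1, C = k**3 + 3*k**2/2 - 7*k/2 - 9/2.
Set up (3)·f(k+1) − (1)·f(k) − (k**3 + 3*k**2/2 - 7*k/2 - 9/2) = 0.
Bound: deg f ≤ 3.
Coefficient equations give f(k) = (k - 3)*(k**2 + 1)/2.
So s_k = (B(k−1)f/C)·t_k = ((k - 3)*(k**2 + 1)/(2*k**3 + 3*k**2 - 7*k - 9))·t_k = 3**k*(k**3 - 3*k**2 + k - 3).
s_(k+1) − s_k = 3**k*(2*k**3 + 3*k**2 - 7*k - 9) = t_k.

Yes. s_k = 3^{k} \left(k^{3} - 3 k^{2} + k - 3\right).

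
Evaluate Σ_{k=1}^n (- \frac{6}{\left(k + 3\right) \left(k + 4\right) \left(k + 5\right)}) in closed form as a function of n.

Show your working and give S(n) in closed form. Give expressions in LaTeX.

S(n) = \frac{3 n \left(- n - 9\right)}{20 \left(n^{2} + 9 n + 20\right)}

The ratio is (k + 3)/(k + 6).
Factor: A=k + 3; B=k + 6; C=1.
Set up (k + 3)·f(k+1) − (k + 5)·f(k) − (1) = 0.
Degrees (1,1,0) ⇒ d ≤ 2.
Coefficient equations give f(k) = k*(k + 7)/24.
Then R = B(k−1)f/C = k*(k + 5)*(k + 7)/24, so s_k = R(k)·t_k = k*(-k - 7)/(4*(k + 3)*(k + 4)).
Δs = -6/(k**3 + 12*k**2 + 47*k + 60), as required.
Σ_(k=1)^n t_k = s_(n+1) − s_(1) = ((-n**2 - 9*n - 8)/(4*(n**2 + 9*n + 20))) − (-1/10), i.e. 3*n*(-n - 9)/(20*(n**2 + 9*n + 20)).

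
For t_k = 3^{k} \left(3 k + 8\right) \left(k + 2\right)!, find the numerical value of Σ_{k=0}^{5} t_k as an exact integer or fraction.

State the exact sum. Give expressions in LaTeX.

Σ = 29393278

Compute t_(k+1)/t_k: get 3*(k + 3)*(3*k + 11)/(3*k + 8).
Gosper form: A/B · C(k+1)/C(k) with A=3*k + 9, B=1, C=k + 8/3.
Need (3*k + 9)·f(k+1) − (1)·f(k) = k + 8/3.
d = 0 from the (1,0,1) case.
Coefficient equations give f(k) = 1/3.
Then R = B(k−1)f/C = 1/(3*k + 8), so s_k = R(k)·t_k = 3**k*factorial(k + 2).
Check: Δs_k = 3**k*(3*k + 8)*factorial(k + 2). ✓
Σ_(k=0)^(5) t_k = s_(6) − s_(0) = 29393280 − (2) = 29393278.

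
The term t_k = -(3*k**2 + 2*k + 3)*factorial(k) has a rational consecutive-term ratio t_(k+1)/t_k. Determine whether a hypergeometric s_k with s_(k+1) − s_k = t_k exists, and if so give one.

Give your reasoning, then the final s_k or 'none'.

t_(k+1)/t_k = (k + 1)*(2*k + 3*(k + 1)**2 + 5)/(3*k**2 + 2*k + 3).
So A=k + 1 and B=1, with C=k**2 + 2*k/3 + 1.
Key eq: (k + 1)·f(k+1) = (1)·f(k) + (k**2 + 2*k/3 + 1).
Degrees (1,0,2) ⇒ d ≤ 1.
Coefficient equations give f(k) = (3*k - 1)/3.
R(k) = B(k−1)·f(k)/C(k) = (3*k - 1)/(3*k**2 + 2*k + 3); s_k = R·t_k = -(3*k - 1)*factorial(k).
Verify: -(3*k**2 + 2*k + 3)*factorial(k) matches t_k.

s_k = -(3*k - 1)*factorial(k)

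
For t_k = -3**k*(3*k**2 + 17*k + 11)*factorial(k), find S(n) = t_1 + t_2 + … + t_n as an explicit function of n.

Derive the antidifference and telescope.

t_(k+1)/t_k = 3*(3*k**3 + 26*k**2 + 54*k + 31)/(3*k**2 + 17*k + 11).
Factor: A=3*k + 3; B=1; C=k**2 + 17*k/3 + 11/3.
Set up (3*k + 3)·f(k+1) − (1)·f(k) − (k**2 + 17*k/3 + 11/3) = 0.
deg f ≤ 1 (via 1,0,2).
Solving with deg f ≤ 1: f(k) = (k + 4)/3.
So s_k = (B(k−1)f/C)·t_k = ((k + 4)/(3*k**2 + 17*k + 11))·t_k = -3**k*(k + 4)*factorial(k).
s_(k+1) − s_k = -3**k*(3*k**2 + 17*k + 11)*factorial(k) = t_k.
s_(n+1) = -3**(n + 1)*(n + 5)*factorial(n + 1) and s_(1) = -15, so S(n) = -3*3**n*n**2*factorial(n) - 18*3**n*n*factorial(n) - 15*3**n*factorial(n) + 15.

S(n) = -3*3**n*n**2*factorial(n) - 18*3**n*n*factorial(n) - 15*3**n*factorial(n) + 15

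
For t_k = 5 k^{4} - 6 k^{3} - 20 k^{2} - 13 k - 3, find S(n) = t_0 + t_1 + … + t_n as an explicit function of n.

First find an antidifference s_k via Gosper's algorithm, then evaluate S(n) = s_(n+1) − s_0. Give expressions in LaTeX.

S(n) = n^{5} + n^{4} - 8 n^{3} - 18 n^{2} - 13 n - 3

Compute t_(k+1)/t_k: get (5*k**4 + 14*k**3 - 8*k**2 - 51*k - 37)/(5*k**4 - 6*k**3 - 20*k**2 - 13*k - 3).
A = 1, B = 1, C = k**4 - 6*k**3/5 - 4*k**2 - 13*k/5 - 3/5.
Solve (1)·f(k+1) − (1)·f(k) = k**4 - 6*k**3/5 - 4*k**2 - 13*k/5 - 3/5.
Degrees (0,0,4) ⇒ d ≤ 5.
Coefficient equations give f(k) = k**2*(k**3 - 4*k**2 - 2*k + 2)/5.
Then R = B(k−1)f/C = k**2*(k**3 - 4*k**2 - 2*k + 2)/(5*k**4 - 6*k**3 - 20*k**2 - 13*k - 3), so s_k = R(k)·t_k = k**2*(k**3 - 4*k**2 - 2*k + 2).
Δs = 5*k**4 - 6*k**3 - 20*k**2 - 13*k - 3, as required.
Telescope: S(n) = s_(n+1) − s_(0) = n**5 + n**4 - 8*n**3 - 18*n**2 - 13*n - 3 − (0) = n**5 + n**4 - 8*n**3 - 18*n**2 - 13*n - 3.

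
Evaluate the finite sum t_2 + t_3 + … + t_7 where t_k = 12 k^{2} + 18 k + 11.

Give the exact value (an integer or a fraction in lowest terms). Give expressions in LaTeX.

t_(k+1)/t_k = (12*k**2 + 42*k + 41)/(12*k**2 + 18*k + 11).
Gosper form: A/B · C(k+1)/C(k) with A=1, B=1, C=k**2 + 3*k/2 + 11/12.
Solve (1)·f(k+1) − (1)·f(k) = k**2 + 3*k/2 + 11/12.
Degrees (0,0,2) ⇒ d ≤ 3.
Match coefficients ⇒ f(k) = k*(4*k**2 + 3*k + 4)/12.
Certificate R = B(k−1)f/C = k*(4*k**2 + 3*k + 4)/(12*k**2 + 18*k + 11) gives s_k = k*(4*k**2 + 3*k + 4).
s_(k+1) − s_k = 12*k**2 + 18*k + 11 = t_k.
Sum = s_(8) − s_(2); s_(8) = 2272, s_(2) = 52 ⇒ 2220.

Σ = 2220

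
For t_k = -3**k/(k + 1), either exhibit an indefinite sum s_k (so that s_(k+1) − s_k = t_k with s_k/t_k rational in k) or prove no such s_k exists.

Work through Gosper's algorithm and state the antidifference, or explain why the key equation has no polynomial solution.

Compute t_(k+1)/t_k: get 3*(k + 1)/(k + 2).
Take A(k)=3*k + 3, B(k)=k + 2, C(k)=1.
Need (3*k + 3)·f(k+1) − (k + 1)·f(k) = 1.
Bound: deg f ≤ -1.
Bound -1 < 0, so the key equation has no polynomial solution.

not Gosper-summable; s_k does not exist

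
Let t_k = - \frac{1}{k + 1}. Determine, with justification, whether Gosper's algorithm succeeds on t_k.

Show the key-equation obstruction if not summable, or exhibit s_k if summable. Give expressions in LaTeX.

No — the linear system for f has no solution.

Step 1: r(k) = (k + 1)/(k + 2).
Normal form (A,B,C) = (k + 1, k + 2, 1).
Need (k + 1)·f(k+1) − (k + 1)·f(k) = 1.
d = 0 from the (1,1,0) case.
f = c0 ⇒ A·f(k+1) − B(k−1)·f(k) − C = -1. The system {-1 = 0} is inconsistent; no antidifference.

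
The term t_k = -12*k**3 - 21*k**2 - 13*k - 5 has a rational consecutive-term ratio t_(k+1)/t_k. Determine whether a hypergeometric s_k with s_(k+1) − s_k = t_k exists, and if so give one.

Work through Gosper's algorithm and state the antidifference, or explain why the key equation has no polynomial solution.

s_k = k*(-3*k**3 - k**2 + k - 2)

Compute t_(k+1)/t_k: get (12*k**3 + 57*k**2 + 91*k + 51)/(12*k**3 + 21*k**2 + 13*k + 5).
Take A(k)=1, B(k)=1, C(k)=k**3 + 7*k**2/4 + 13*k/12 + 5/12.
Need (1)·f(k+1) − (1)·f(k) = k**3 + 7*k**2/4 + 13*k/12 + 5/12.
From deg A=0, deg B=0, deg C=3: d=4.
Coefficient equations give f(k) = k*(3*k**3 + k**2 - k + 2)/12.
Certificate R = B(k−1)f/C = k*(3*k**3 + k**2 - k + 2)/(12*k**3 + 21*k**2 + 13*k + 5) gives s_k = k*(-3*k**3 - k**2 + k - 2).
s_(k+1) − s_k = -12*k**3 - 21*k**2 - 13*k - 5 = t_k.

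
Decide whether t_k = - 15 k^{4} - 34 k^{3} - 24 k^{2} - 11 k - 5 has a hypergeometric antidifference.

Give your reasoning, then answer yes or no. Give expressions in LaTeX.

Yes. s_k = k \left(- 3 k^{4} - k^{3} + 4 k^{2} - 2 k - 3\right).

t_(k+1)/t_k = (15*k**4 + 94*k**3 + 216*k**2 + 221*k + 89)/(15*k**4 + 34*k**3 + 24*k**2 + 11*k + 5).
A = 1, B = 1, C = k**4 + 34*k**3/15 + 8*k**2/5 + 11*k/15 + 1/3.
Key eq: (1)·f(k+1) = (1)·f(k) + (k**4 + 34*k**3/15 + 8*k**2/5 + 11*k/15 + 1/3).
d = 5 from the (0,0,4) case.
Coefficient equations give f(k) = k*(3*k**4 + k**3 - 4*k**2 + 2*k + 3)/15.
So s_k = (B(k−1)f/C)·t_k = (k*(3*k**4 + k**3 - 4*k**2 + 2*k + 3)/(15*k**4 + 34*k**3 + 24*k**2 + 11*k + 5))·t_k = k*(-3*k**4 - k**3 + 4*k**2 - 2*k - 3).
Verify: -15*k**4 - 34*k**3 - 24*k**2 - 11*k - 5 matches t_k.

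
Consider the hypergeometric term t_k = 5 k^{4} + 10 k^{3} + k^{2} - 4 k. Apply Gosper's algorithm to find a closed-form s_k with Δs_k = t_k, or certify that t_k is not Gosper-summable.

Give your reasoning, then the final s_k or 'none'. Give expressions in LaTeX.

s_k = k \left(k^{4} - 3 k^{2} + 2\right)

t_(k+1)/t_k = (5*k**3 + 25*k**2 + 36*k + 12)/(k*(5*k**2 + 5*k - 4)).
Take A(k)=1, B(k)=1, C(k)=k**4 + 2*k**3 + k**2/5 - 4*k/5.
Key eq: (1)·f(k+1) = (1)·f(k) + (k**4 + 2*k**3 + k**2/5 - 4*k/5).
Bound: deg f ≤ 5.
A polynomial solution: f(k) = k*(k - 1)*(k + 1)*(k**2 - 2)/5.
Get s_k = R·t_k = k*(k**4 - 3*k**2 + 2) with R(k) = B(k−1)f(k)/C(k) = (k - 1)*(k**2 - 2)/(5*k**2 + 5*k - 4).
Check: Δs_k = k*(5*k**3 + 10*k**2 + k - 4). ✓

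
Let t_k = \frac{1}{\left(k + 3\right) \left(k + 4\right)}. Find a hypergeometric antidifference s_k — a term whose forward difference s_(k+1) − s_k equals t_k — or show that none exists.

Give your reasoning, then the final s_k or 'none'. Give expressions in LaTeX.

s_k = \frac{k}{3 \left(k + 3\right)}

t_(k+1)/t_k = (k + 3)/(k + 5).
Gosper form: A/B · C(k+1)/C(k) with A=k + 3, B=k + 5, C=1.
Solve (k + 3)·f(k+1) − (k + 4)·f(k) = 1.
Degrees (1,1,0) ⇒ d ≤ 1.
Solving with deg f ≤ 1: f(k) = k/3.
Then R = B(k−1)f/C = k*(k + 4)/3, so s_k = R(k)·t_k = k/(3*(k + 3)).
s_(k+1) − s_k = 1/(k**2 + 7*k + 12) = t_k.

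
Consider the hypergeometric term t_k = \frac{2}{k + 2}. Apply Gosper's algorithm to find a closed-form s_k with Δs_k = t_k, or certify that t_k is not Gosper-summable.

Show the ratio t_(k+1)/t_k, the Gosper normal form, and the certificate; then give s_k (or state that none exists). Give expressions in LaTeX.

no hypergeometric antidifference exists

Compute t_(k+1)/t_k: get (k + 2)/(k + 3).
Factor: A=k + 2; B=k + 3; C=1.
f must satisfy (k + 2)·f(k+1) − (k + 2)·f(k) = 1.
d = 0 from the (1,1,0) case.
Generic f = c0 gives residual -1; -1 = 0 cannot hold, so t_k is not Gosper-summable.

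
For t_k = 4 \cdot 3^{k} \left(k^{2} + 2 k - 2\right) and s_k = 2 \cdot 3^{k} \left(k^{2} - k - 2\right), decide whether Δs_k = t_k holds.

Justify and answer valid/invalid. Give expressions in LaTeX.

valid (s_(k+1) − s_k reduces to t_k)

s_(k+1) = 6*3**k*(k**2 + k - 2)
s_(k+1) − s_k = 4*3**k*(k**2 + 2*k - 2)
(s_(k+1) − s_k) − t_k = 0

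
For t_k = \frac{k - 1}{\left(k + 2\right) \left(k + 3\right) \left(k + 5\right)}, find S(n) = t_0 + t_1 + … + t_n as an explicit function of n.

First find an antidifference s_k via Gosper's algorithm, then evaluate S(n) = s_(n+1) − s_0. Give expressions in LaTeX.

Ratio r(k) = k*(k + 2)*(k + 5)/((k - 1)*(k + 4)*(k + 6)).
Factor: A=k + 2; B=k + 6; C=k**2 + 3*k - 4.
Need (k + 2)·f(k+1) − (k + 5)·f(k) = k**2 + 3*k - 4.
deg f ≤ 3 (via 1,1,2).
Solving with deg f ≤ 3: f(k) = k*(k**2 - 3*k - 22)/12.
R(k) = B(k−1)·f(k)/C(k) = k*(k + 5)*(k**2 - 3*k - 22)/(12*(k - 1)*(k + 4)); s_k = R·t_k = k*(k**2 - 3*k - 22)/(12*(k**3 + 9*k**2 + 26*k + 24)).
Check: Δs_k = (k - 1)/(k**3 + 10*k**2 + 31*k + 30). ✓
Σ_(k=0)^n t_k = s_(n+1) − s_(0) = ((n**3 - 25*n - 24)/(12*(n**3 + 12*n**2 + 47*n + 60))) − (0), i.e. (n**3 - 25*n - 24)/(12*(n**3 + 12*n**2 + 47*n + 60)).

S(n) = \frac{n^{3} - 25 n - 24}{12 \left(n^{3} + 12 n^{2} + 47 n + 60\right)}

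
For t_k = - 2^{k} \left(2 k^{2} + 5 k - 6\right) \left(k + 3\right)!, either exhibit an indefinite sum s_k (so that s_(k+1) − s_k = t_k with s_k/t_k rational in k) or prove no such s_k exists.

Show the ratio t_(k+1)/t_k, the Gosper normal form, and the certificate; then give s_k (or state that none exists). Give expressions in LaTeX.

s_k = - 2^{k} \left(k - 2\right) \left(k + 3\right)!

t_(k+1)/t_k = 2*(2*k**3 + 17*k**2 + 37*k + 4)/(2*k**2 + 5*k - 6).
A = 2*k + 8, B = 1, C = k**2 + 5*k/2 - 3.
f must satisfy (2*k + 8)·f(k+1) − (1)·f(k) = k**2 + 5*k/2 - 3.
d = 1 from the (1,0,2) case.
Match coefficients ⇒ f(k) = (k - 2)/2.
Then R = B(k−1)f/C = (k - 2)/(2*k**2 + 5*k - 6), so s_k = R(k)·t_k = -2**k*(k - 2)*factorial(k + 3).
Verify: -2**k*(2*k**2 + 5*k - 6)*factorial(k + 3) matches t_k.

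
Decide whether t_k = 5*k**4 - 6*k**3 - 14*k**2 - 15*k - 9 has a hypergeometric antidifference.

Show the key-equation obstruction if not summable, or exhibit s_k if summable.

The ratio is (5*k**4 + 14*k**3 - 2*k**2 - 41*k - 39)/(5*k**4 - 6*k**3 - 14*k**2 - 15*k - 9).
Factor: A=1; B=1; C=k**4 - 6*k**3/5 - 14*k**2/5 - 3*k - 9/5.
Key eq: (1)·f(k+1) = (1)·f(k) + (k**4 - 6*k**3/5 - 14*k**2/5 - 3*k - 9/5).
From deg A=0, deg B=0, deg C=4: d=5.
Match coefficients ⇒ f(k) = k*(k**4 - 4*k**3 - 2*k - 4)/5.
Certificate R = B(k−1)f/C = k*(k**4 - 4*k**3 - 2*k - 4)/(5*k**4 - 6*k**3 - 14*k**2 - 15*k - 9) gives s_k = k*(k**4 - 4*k**3 - 2*k - 4).
Verify: 5*k**4 - 6*k**3 - 14*k**2 - 15*k - 9 matches t_k.

Yes. s_k = k*(k**4 - 4*k**3 - 2*k - 4).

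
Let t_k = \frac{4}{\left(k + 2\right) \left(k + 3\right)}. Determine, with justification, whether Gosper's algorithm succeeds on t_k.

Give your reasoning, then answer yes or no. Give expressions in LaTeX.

Step 1: r(k) = (k + 2)/(k + 4).
Factor: A=k + 2; B=k + 4; C=1.
f must satisfy (k + 2)·f(k+1) − (k + 3)·f(k) = 1.
deg f ≤ 1 (via 1,1,0).
Coefficient equations give f(k) = k/2.
Certificate R = B(k−1)f/C = k*(k + 3)/2 gives s_k = 2*k/(k + 2).
Δs = 4/(k**2 + 5*k + 6), as required.

Yes. s_k = \frac{2 k}{k + 2}.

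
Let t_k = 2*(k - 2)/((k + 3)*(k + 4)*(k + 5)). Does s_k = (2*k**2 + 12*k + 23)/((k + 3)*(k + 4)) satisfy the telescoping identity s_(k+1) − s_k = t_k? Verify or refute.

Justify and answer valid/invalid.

Valid — Δs_k = t_k.

s_(k+1) = (12*k + 2*(k + 1)**2 + 35)/((k + 4)*(k + 5))
s_(k+1) − s_k = 2*(k - 2)/(k**3 + 12*k**2 + 47*k + 60)
(s_(k+1) − s_k) − t_k = 0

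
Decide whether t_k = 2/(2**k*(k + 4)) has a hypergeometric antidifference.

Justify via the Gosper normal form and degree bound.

No. Not Gosper-summable.

Step 1: r(k) = (k + 4)/(2*(k + 5)).
Factor: A=k/2 + 2; B=k + 5; C=1.
Key eq: (k/2 + 2)·f(k+1) = (k + 4)·f(k) + (1).
deg f ≤ -1 (via 1,1,0).
Bound -1 < 0, so the key equation has no polynomial solution.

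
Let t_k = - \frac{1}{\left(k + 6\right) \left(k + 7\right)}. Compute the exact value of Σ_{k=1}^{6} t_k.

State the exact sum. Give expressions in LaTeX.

r(k) = (k + 6)/(k + 8) after simplifying.
A = k + 6, B = k + 8, C = 1.
Need (k + 6)·f(k+1) − (k + 7)·f(k) = 1.
Bound: deg f ≤ 1.
Coefficient equations give f(k) = k/6.
R(k) = B(k−1)·f(k)/C(k) = k*(k + 7)/6; s_k = R·t_k = -k/(6*k + 36).
Δs = -1/(k**2 + 13*k + 42), as required.
Telescoping: Σ = s_(7) − s_(1) = -7/78 − (-1/42) = -6/91.

Σ = -6/91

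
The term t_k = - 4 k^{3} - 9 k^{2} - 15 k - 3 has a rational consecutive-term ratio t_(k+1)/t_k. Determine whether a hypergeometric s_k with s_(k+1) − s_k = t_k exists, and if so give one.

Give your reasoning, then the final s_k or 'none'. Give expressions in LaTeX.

t_(k+1)/t_k = (4*k**3 + 21*k**2 + 45*k + 31)/(4*k**3 + 9*k**2 + 15*k + 3).
Gosper form: A/B · C(k+1)/C(k) with A=1, B=1, C=k**3 + 9*k**2/4 + 15*k/4 + 3/4.
Set up (1)·f(k+1) − (1)·f(k) − (k**3 + 9*k**2/4 + 15*k/4 + 3/4) = 0.
Degrees (0,0,3) ⇒ d ≤ 4.
Solving with deg f ≤ 4: f(k) = k*(k**3 + k**2 + 4*k - 3)/4.
Then R = B(k−1)f/C = k*(k**3 + k**2 + 4*k - 3)/(4*k**3 + 9*k**2 + 15*k + 3), so s_k = R(k)·t_k = k*(-k**3 - k**2 - 4*k + 3).
Verify: -4*k**3 - 9*k**2 - 15*k - 3 matches t_k.

s_k = k \left(- k^{3} - k^{2} - 4 k + 3\right)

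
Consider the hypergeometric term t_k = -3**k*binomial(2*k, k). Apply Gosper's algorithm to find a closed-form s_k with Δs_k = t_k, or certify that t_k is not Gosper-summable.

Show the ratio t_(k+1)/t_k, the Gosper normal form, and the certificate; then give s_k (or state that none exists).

Step 1: r(k) = 6*(2*k + 1)/(k + 1).
Take A(k)=12*k + 6, B(k)=k + 1, C(k)=1.
f must satisfy (12*k + 6)·f(k+1) − (k)·f(k) = 1.
Bound: deg f ≤ -1.
Negative degree bound (-1): no f exists, t_k not Gosper-summable.

not Gosper-summable; s_k does not exist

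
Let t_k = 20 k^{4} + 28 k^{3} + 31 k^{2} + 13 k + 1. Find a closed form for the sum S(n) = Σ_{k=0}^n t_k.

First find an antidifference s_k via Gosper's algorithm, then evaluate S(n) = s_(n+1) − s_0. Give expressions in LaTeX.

Step 1: r(k) = (20*k**4 + 108*k**3 + 235*k**2 + 239*k + 93)/(20*k**4 + 28*k**3 + 31*k**2 + 13*k + 1).
Normal form (A,B,C) = (1, 1, k**4 + 7*k**3/5 + 31*k**2/20 + 13*k/20 + 1/20).
Set up (1)·f(k+1) − (1)·f(k) − (k**4 + 7*k**3/5 + 31*k**2/20 + 13*k/20 + 1/20) = 0.
Degrees (0,0,4) ⇒ d ≤ 5.
Solving with deg f ≤ 5: f(k) = k*(4*k**4 - 3*k**3 + 3*k**2 - 2*k - 1)/20.
Certificate R = B(k−1)f/C = k*(4*k**4 - 3*k**3 + 3*k**2 - 2*k - 1)/((2*k + 1)*(10*k**3 + 9*k**2 + 11*k + 1)) gives s_k = k*(4*k**4 - 3*k**3 + 3*k**2 - 2*k - 1).
Check: Δs_k = 20*k**4 + 28*k**3 + 31*k**2 + 13*k + 1. ✓
Σ_(k=0)^n t_k = s_(n+1) − s_(0) = (4*n**5 + 17*n**4 + 31*n**3 + 29*n**2 + 12*n + 1) − (0), i.e. 4*n**5 + 17*n**4 + 31*n**3 + 29*n**2 + 12*n + 1.

S(n) = 4 n^{5} + 17 n^{4} + 31 n^{3} + 29 n^{2} + 12 n + 1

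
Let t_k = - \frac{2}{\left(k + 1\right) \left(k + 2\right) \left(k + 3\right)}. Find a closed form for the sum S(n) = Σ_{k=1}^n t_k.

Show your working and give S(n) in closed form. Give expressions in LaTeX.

S(n) = \frac{n \left(- n - 5\right)}{6 \left(n^{2} + 5 n + 6\right)}

Compute t_(k+1)/t_k: get (k + 1)/(k + 4).
Gosper form: A/B · C(k+1)/C(k) with A=k + 1, B=k + 4, C=1.
Key eq: (k + 1)·f(k+1) = (k + 3)·f(k) + (1).
d = 2 from the (1,1,0) case.
Match coefficients ⇒ f(k) = k*(k + 3)/4.
Get s_k = R·t_k = k*(-k - 3)/(2*(k + 1)*(k + 2)) with R(k) = B(k−1)f(k)/C(k) = k*(k + 3)**2/4.
Verify: -2/(k**3 + 6*k**2 + 11*k + 6) matches t_k.
Evaluate: s_(n+1) = (-n**2 - 5*n - 4)/(2*(n**2 + 5*n + 6)); subtract s_(1) = -1/3 ⇒ S(n) = n*(-n - 5)/(6*(n**2 + 5*n + 6)).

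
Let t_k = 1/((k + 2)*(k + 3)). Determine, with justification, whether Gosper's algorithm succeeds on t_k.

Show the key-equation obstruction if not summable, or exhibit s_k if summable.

Yes. s_k = k/(2*(k + 2)).

t_(k+1)/t_k = (k + 2)/(k + 4).
Normal form (A,B,C) = (k + 2, k + 4, 1).
Key eq: (k + 2)·f(k+1) = (k + 3)·f(k) + (1).
deg f ≤ 1 (via 1,1,0).
Solving with deg f ≤ 1: f(k) = k/2.
R(k) = B(k−1)·f(k)/C(k) = k*(k + 3)/2; s_k = R·t_k = k/(2*(k + 2)).
Δs = 1/(k**2 + 5*k + 6), as required.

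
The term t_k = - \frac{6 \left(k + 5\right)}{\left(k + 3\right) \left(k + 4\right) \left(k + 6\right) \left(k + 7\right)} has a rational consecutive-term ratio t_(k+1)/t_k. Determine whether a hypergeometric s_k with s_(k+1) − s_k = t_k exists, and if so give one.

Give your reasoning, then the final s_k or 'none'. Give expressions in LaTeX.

s_k = \frac{k \left(- k - 9\right)}{6 \left(k^{2} + 9 k + 18\right)}

Compute t_(k+1)/t_k: get (k + 3)*(k + 6)**2/((k + 5)**2*(k + 8)).
Gosper form: A/B · C(k+1)/C(k) with A=k + 3, B=k + 8, C=k**2 + 10*k + 25.
Solve (k + 3)·f(k+1) − (k + 7)·f(k) = k**2 + 10*k + 25.
deg f ≤ 4 (via 1,1,2).
A polynomial solution: f(k) = k*(k + 4)*(k + 5)*(k + 9)/36.
R(k) = B(k−1)·f(k)/C(k) = k*(k + 4)*(k + 7)*(k + 9)/(36*(k + 5)); s_k = R·t_k = k*(-k - 9)/(6*(k**2 + 9*k + 18)).
Verify: 6*(-k - 5)/(k**4 + 20*k**3 + 145*k**2 + 450*k + 504) matches t_k.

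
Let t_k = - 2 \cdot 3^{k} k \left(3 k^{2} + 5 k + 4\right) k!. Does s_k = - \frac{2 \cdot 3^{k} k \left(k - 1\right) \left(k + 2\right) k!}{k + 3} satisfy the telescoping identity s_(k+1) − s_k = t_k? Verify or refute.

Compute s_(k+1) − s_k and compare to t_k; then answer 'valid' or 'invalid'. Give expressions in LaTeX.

s_(k+1) = -6*3**k*k*(k + 1)*(k + 3)*factorial(k + 1)/(k + 4)
s_(k+1) − s_k = -2*3**k*k*(3*k**4 + 23*k**3 + 61*k**2 + 70*k + 35)*factorial(k)/((k + 3)*(k + 4))
(s_(k+1) − s_k) − t_k = 2*3**k*k*(3*k**3 + 14*k**2 + 18*k + 13)*factorial(k)/((k + 3)*(k + 4))

Invalid: residual \frac{2 \cdot 3^{k} k \left(3 k^{3} + 14 k^{2} + 18 k + 13\right) k!}{\left(k + 3\right) \left(k + 4\right)} ≠ 0.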